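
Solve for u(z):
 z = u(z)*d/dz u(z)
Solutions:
 u(z) = -sqrt(C1 + z^2)
 u(z) = sqrt(C1 + z^2)


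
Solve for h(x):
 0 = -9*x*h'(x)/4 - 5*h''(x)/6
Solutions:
 h(x) = C1 + C2*erf(3*sqrt(15)*x/10)


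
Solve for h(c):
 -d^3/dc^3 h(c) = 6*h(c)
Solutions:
 h(c) = C3*exp(-6^(1/3)*c) + (C1*sin(2^(1/3)*3^(5/6)*c/2) + C2*cos(2^(1/3)*3^(5/6)*c/2))*exp(6^(1/3)*c/2)


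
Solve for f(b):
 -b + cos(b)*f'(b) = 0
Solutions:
 f(b) = C1 + Integral(b/cos(b), b)


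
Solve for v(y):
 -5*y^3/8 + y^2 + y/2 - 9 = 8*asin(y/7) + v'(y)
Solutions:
 v(y) = C1 - 5*y^4/32 + y^3/3 + y^2/4 - 8*y*asin(y/7) - 9*y - 8*sqrt(49 - y^2)


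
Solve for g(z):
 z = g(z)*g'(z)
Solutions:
 g(z) = -sqrt(C1 + z^2)
 g(z) = sqrt(C1 + z^2)


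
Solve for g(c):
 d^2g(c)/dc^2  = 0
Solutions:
 g(c) = C1 + C2*c


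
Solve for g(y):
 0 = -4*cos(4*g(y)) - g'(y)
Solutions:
 g(y) = -asin((C1 + exp(32*y))/(C1 - exp(32*y)))/4 + pi/4
 g(y) = asin((C1 + exp(32*y))/(C1 - exp(32*y)))/4


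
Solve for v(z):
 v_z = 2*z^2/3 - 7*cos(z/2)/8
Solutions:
 v(z) = C1 + 2*z^3/9 - 7*sin(z/2)/4


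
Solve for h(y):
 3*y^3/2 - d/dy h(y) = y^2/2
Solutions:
 h(y) = C1 + 3*y^4/8 - y^3/6


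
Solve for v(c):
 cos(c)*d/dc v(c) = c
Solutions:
 v(c) = C1 + Integral(c/cos(c), c)


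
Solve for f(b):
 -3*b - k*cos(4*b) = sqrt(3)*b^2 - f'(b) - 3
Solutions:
 f(b) = C1 + sqrt(3)*b^3/3 + 3*b^2/2 - 3*b + k*sin(4*b)/4


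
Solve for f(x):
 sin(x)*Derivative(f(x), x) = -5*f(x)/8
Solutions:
 f(x) = C1*(cos(x) + 1)^(5/16)/(cos(x) - 1)^(5/16)


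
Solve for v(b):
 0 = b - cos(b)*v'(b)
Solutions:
 v(b) = C1 + Integral(b/cos(b), b)


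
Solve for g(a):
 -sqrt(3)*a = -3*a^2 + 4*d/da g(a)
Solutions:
 g(a) = C1 + a^3/4 - sqrt(3)*a^2/8


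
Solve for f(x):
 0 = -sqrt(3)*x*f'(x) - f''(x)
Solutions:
 f(x) = C1 + C2*erf(sqrt(2)*3^(1/4)*x/2)


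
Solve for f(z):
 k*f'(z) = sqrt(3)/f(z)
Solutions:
 f(z) = -sqrt(C1 + 2*sqrt(3)*z/k)
 f(z) = sqrt(C1 + 2*sqrt(3)*z/k)


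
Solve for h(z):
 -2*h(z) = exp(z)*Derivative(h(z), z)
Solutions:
 h(z) = C1*exp(2*exp(-z))


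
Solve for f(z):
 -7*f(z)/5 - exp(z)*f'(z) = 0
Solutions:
 f(z) = C1*exp(7*exp(-z)/5)


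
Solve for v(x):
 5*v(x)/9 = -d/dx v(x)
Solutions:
 v(x) = C1*exp(-5*x/9)


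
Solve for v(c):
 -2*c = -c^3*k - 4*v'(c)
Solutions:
 v(c) = C1 - c^4*k/16 + c^2/4


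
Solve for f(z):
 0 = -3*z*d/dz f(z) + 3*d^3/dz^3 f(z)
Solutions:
 f(z) = C1 + Integral(C2*airyai(z) + C3*airybi(z), z)


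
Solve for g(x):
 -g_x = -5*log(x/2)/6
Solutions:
 g(x) = C1 + 5*x*log(x)/6 - 5*x/6 - 5*x*log(2)/6


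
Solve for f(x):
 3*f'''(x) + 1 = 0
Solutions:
 f(x) = C1 + C2*x + C3*x^2 - x^3/18


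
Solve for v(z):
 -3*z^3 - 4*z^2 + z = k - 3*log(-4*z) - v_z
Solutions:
 v(z) = C1 + 3*z^4/4 + 4*z^3/3 - z^2/2 + z*(k - 6*log(2) + 3) - 3*z*log(-z)


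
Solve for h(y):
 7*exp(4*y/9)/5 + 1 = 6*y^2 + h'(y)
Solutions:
 h(y) = C1 - 2*y^3 + y + 63*exp(4*y/9)/20


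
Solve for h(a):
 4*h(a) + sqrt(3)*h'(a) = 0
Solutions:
 h(a) = C1*exp(-4*sqrt(3)*a/3)


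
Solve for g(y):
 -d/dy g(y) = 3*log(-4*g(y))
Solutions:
 Integral(1/(log(-_y) + 2*log(2)), (_y, g(y)))/3 = C1 - y


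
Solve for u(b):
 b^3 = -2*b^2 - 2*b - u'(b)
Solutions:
 u(b) = C1 - b^4/4 - 2*b^3/3 - b^2


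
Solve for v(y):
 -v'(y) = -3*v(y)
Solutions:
 v(y) = C1*exp(3*y)


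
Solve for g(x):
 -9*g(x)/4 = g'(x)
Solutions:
 g(x) = C1*exp(-9*x/4)


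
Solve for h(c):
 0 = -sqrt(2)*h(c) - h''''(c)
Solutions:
 h(c) = (C1*sin(2^(5/8)*c/2) + C2*cos(2^(5/8)*c/2))*exp(-2^(5/8)*c/2) + (C3*sin(2^(5/8)*c/2) + C4*cos(2^(5/8)*c/2))*exp(2^(5/8)*c/2)


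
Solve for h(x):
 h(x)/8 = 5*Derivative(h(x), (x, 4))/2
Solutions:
 h(x) = C1*exp(-sqrt(2)*5^(3/4)*x/10) + C2*exp(sqrt(2)*5^(3/4)*x/10) + C3*sin(sqrt(2)*5^(3/4)*x/10) + C4*cos(sqrt(2)*5^(3/4)*x/10)


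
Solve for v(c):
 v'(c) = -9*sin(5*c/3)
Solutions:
 v(c) = C1 + 27*cos(5*c/3)/5


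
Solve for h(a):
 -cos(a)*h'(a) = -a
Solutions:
 h(a) = C1 + Integral(a/cos(a), a)


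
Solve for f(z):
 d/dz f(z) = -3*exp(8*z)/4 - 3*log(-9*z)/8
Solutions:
 f(z) = C1 - 3*z*log(-z)/8 + 3*z*(1 - 2*log(3))/8 - 3*exp(8*z)/32


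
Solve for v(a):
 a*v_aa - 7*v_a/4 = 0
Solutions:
 v(a) = C1 + C2*a^(11/4)


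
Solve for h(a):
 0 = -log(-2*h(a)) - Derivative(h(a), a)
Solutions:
 Integral(1/(log(-_y) + log(2)), (_y, h(a))) = C1 - a


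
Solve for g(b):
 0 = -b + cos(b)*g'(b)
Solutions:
 g(b) = C1 + Integral(b/cos(b), b)


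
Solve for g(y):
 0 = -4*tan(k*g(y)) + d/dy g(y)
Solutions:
 g(y) = Piecewise((-asin(exp(C1*k + 4*k*y))/k + pi/k, Ne(k, 0)), (nan, True))
 g(y) = Piecewise((asin(exp(C1*k + 4*k*y))/k, Ne(k, 0)), (nan, True))


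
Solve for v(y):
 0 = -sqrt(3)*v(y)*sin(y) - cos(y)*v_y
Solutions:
 v(y) = C1*cos(y)^(sqrt(3))


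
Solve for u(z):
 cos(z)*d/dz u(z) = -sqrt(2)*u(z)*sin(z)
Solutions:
 u(z) = C1*cos(z)^(sqrt(2))


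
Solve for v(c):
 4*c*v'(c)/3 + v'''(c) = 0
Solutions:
 v(c) = C1 + Integral(C2*airyai(-6^(2/3)*c/3) + C3*airybi(-6^(2/3)*c/3), c)


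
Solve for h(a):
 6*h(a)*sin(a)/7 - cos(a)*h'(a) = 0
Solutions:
 h(a) = C1/cos(a)^(6/7)


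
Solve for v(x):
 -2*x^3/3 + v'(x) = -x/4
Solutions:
 v(x) = C1 + x^4/6 - x^2/8


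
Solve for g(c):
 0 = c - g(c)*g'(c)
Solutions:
 g(c) = -sqrt(C1 + c^2)
 g(c) = sqrt(C1 + c^2)


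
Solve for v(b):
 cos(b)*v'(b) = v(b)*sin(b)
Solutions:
 v(b) = C1/cos(b)


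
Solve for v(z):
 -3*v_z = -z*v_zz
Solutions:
 v(z) = C1 + C2*z^4


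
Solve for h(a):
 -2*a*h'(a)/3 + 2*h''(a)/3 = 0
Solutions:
 h(a) = C1 + C2*erfi(sqrt(2)*a/2)


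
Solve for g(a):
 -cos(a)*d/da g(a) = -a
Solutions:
 g(a) = C1 + Integral(a/cos(a), a)


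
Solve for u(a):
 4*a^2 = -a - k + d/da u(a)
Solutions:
 u(a) = C1 + 4*a^3/3 + a^2/2 + a*k


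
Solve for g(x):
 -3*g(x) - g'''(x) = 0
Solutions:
 g(x) = C3*exp(-3^(1/3)*x) + (C1*sin(3^(5/6)*x/2) + C2*cos(3^(5/6)*x/2))*exp(3^(1/3)*x/2)


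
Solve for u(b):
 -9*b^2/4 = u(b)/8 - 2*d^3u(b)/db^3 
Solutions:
 u(b) = C3*exp(2^(2/3)*b/4) - 18*b^2 + (C1*sin(2^(2/3)*sqrt(3)*b/8) + C2*cos(2^(2/3)*sqrt(3)*b/8))*exp(-2^(2/3)*b/8)


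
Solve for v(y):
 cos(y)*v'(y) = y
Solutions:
 v(y) = C1 + Integral(y/cos(y), y)


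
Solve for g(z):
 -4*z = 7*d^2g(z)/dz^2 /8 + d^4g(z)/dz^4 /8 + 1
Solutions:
 g(z) = C1 + C2*z + C3*sin(sqrt(7)*z) + C4*cos(sqrt(7)*z) - 16*z^3/21 - 4*z^2/7


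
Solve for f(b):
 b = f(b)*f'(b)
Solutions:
 f(b) = -sqrt(C1 + b^2)
 f(b) = sqrt(C1 + b^2)


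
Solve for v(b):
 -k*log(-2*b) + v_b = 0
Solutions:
 v(b) = C1 + b*k*log(-b) + b*k*(-1 + log(2))


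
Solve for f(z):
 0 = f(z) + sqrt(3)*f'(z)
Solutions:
 f(z) = C1*exp(-sqrt(3)*z/3)


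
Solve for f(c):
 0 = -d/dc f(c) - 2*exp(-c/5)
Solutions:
 f(c) = C1 + 10*exp(-c/5)


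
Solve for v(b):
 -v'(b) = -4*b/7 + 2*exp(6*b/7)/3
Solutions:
 v(b) = C1 + 2*b^2/7 - 7*exp(6*b/7)/9


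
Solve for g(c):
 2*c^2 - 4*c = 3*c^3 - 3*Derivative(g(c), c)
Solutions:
 g(c) = C1 + c^4/4 - 2*c^3/9 + 2*c^2/3


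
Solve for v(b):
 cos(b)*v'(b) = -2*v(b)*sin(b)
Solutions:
 v(b) = C1*cos(b)^2


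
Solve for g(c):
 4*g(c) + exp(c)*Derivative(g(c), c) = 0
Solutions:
 g(c) = C1*exp(4*exp(-c))


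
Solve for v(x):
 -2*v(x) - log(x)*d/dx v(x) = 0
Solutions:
 v(x) = C1*exp(-2*li(x))


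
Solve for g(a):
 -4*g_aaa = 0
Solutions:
 g(a) = C1 + C2*a + C3*a^2


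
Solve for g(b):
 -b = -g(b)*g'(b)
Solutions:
 g(b) = -sqrt(C1 + b^2)
 g(b) = sqrt(C1 + b^2)


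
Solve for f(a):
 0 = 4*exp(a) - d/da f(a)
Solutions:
 f(a) = C1 + 4*exp(a)


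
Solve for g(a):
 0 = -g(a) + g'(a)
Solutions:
 g(a) = C1*exp(a)


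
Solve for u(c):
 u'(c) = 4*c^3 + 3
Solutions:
 u(c) = C1 + c^4 + 3*c


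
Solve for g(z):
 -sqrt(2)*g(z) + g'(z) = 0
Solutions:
 g(z) = C1*exp(sqrt(2)*z)


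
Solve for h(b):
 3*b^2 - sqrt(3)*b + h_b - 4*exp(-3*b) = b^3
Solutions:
 h(b) = C1 + b^4/4 - b^3 + sqrt(3)*b^2/2 - 4*exp(-3*b)/3


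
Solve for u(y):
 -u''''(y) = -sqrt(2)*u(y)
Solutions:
 u(y) = C1*exp(-2^(1/8)*y) + C2*exp(2^(1/8)*y) + C3*sin(2^(1/8)*y) + C4*cos(2^(1/8)*y)


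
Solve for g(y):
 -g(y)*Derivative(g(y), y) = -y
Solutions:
 g(y) = -sqrt(C1 + y^2)
 g(y) = sqrt(C1 + y^2)


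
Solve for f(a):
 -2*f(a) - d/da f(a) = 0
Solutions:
 f(a) = C1*exp(-2*a)


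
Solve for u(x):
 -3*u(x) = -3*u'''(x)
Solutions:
 u(x) = C3*exp(x) + (C1*sin(sqrt(3)*x/2) + C2*cos(sqrt(3)*x/2))*exp(-x/2)


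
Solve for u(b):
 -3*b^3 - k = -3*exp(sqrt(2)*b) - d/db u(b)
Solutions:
 u(b) = C1 + 3*b^4/4 + b*k - 3*sqrt(2)*exp(sqrt(2)*b)/2


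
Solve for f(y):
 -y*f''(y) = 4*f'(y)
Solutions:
 f(y) = C1 + C2/y^3


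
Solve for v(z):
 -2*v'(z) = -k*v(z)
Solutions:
 v(z) = C1*exp(k*z/2)


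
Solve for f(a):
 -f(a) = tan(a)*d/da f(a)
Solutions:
 f(a) = C1/sin(a)


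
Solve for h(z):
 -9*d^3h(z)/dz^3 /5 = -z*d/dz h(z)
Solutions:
 h(z) = C1 + Integral(C2*airyai(15^(1/3)*z/3) + C3*airybi(15^(1/3)*z/3), z)


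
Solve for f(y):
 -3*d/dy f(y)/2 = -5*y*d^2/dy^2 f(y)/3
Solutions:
 f(y) = C1 + C2*y^(19/10)


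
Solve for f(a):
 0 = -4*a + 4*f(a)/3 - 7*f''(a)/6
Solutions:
 f(a) = C1*exp(-2*sqrt(14)*a/7) + C2*exp(2*sqrt(14)*a/7) + 3*a


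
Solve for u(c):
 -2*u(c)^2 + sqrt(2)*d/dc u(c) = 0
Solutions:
 u(c) = -1/(C1 + sqrt(2)*c)


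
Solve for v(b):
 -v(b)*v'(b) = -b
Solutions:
 v(b) = -sqrt(C1 + b^2)
 v(b) = sqrt(C1 + b^2)


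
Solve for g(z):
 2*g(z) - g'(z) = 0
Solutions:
 g(z) = C1*exp(2*z)


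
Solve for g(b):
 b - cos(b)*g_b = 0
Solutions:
 g(b) = C1 + Integral(b/cos(b), b)


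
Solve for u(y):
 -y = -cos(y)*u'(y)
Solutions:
 u(y) = C1 + Integral(y/cos(y), y)


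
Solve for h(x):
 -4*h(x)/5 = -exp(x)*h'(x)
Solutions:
 h(x) = C1*exp(-4*exp(-x)/5)


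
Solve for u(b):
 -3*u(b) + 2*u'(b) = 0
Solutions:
 u(b) = C1*exp(3*b/2)


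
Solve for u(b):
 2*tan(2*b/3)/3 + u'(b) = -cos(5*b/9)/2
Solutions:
 u(b) = C1 + log(cos(2*b/3)) - 9*sin(5*b/9)/10


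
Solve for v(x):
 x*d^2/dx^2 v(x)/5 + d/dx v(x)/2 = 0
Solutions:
 v(x) = C1 + C2/x^(3/2)


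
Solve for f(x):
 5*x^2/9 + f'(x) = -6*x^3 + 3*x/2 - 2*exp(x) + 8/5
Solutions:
 f(x) = C1 - 3*x^4/2 - 5*x^3/27 + 3*x^2/4 + 8*x/5 - 2*exp(x)


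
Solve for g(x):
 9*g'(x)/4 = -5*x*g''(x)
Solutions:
 g(x) = C1 + C2*x^(11/20)


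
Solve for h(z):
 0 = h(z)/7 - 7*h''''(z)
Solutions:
 h(z) = C1*exp(-sqrt(7)*z/7) + C2*exp(sqrt(7)*z/7) + C3*sin(sqrt(7)*z/7) + C4*cos(sqrt(7)*z/7)


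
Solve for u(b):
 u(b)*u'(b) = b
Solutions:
 u(b) = -sqrt(C1 + b^2)
 u(b) = sqrt(C1 + b^2)


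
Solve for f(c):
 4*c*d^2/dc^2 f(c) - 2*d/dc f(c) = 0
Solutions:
 f(c) = C1 + C2*c^(3/2)


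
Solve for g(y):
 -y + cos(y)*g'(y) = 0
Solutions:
 g(y) = C1 + Integral(y/cos(y), y)


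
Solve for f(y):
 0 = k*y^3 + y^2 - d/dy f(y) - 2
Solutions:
 f(y) = C1 + k*y^4/4 + y^3/3 - 2*y


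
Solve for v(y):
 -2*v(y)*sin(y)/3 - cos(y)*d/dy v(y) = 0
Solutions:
 v(y) = C1*cos(y)^(2/3)


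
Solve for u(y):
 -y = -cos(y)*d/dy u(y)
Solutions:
 u(y) = C1 + Integral(y/cos(y), y)


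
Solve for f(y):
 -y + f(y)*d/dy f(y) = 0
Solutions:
 f(y) = -sqrt(C1 + y^2)
 f(y) = sqrt(C1 + y^2)


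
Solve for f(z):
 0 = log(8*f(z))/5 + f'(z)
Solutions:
 5*Integral(1/(log(_y) + 3*log(2)), (_y, f(z))) = C1 - z


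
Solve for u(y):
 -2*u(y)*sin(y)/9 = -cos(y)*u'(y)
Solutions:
 u(y) = C1/cos(y)^(2/9)


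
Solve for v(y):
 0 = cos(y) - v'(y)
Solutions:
 v(y) = C1 + sin(y)


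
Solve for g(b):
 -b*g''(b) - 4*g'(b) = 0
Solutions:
 g(b) = C1 + C2/b^3


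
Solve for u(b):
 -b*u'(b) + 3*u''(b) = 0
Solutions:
 u(b) = C1 + C2*erfi(sqrt(6)*b/6)


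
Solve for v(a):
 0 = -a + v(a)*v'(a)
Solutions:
 v(a) = -sqrt(C1 + a^2)
 v(a) = sqrt(C1 + a^2)


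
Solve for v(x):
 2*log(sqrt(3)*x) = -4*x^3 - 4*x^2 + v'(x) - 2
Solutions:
 v(x) = C1 + x^4 + 4*x^3/3 + 2*x*log(x) + x*log(3)


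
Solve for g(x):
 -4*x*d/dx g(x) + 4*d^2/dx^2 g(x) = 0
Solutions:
 g(x) = C1 + C2*erfi(sqrt(2)*x/2)


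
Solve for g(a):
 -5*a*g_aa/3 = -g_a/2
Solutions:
 g(a) = C1 + C2*a^(13/10)


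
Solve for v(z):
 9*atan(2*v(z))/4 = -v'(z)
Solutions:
 Integral(1/atan(2*_y), (_y, v(z))) = C1 - 9*z/4


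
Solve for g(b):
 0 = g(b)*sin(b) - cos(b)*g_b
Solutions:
 g(b) = C1/cos(b)


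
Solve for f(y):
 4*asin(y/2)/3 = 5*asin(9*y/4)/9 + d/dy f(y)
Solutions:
 f(y) = C1 + 4*y*asin(y/2)/3 - 5*y*asin(9*y/4)/9 + 4*sqrt(4 - y^2)/3 - 5*sqrt(16 - 81*y^2)/81


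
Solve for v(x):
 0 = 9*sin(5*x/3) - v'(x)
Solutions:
 v(x) = C1 - 27*cos(5*x/3)/5


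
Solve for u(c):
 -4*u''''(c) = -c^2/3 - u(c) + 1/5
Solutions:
 u(c) = C1*exp(-sqrt(2)*c/2) + C2*exp(sqrt(2)*c/2) + C3*sin(sqrt(2)*c/2) + C4*cos(sqrt(2)*c/2) - c^2/3 + 1/5


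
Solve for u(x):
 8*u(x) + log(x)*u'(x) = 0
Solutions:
 u(x) = C1*exp(-8*li(x))


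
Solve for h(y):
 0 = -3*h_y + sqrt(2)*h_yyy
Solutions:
 h(y) = C1 + C2*exp(-2^(3/4)*sqrt(3)*y/2) + C3*exp(2^(3/4)*sqrt(3)*y/2)


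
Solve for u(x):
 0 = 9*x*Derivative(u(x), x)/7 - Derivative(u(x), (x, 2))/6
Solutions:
 u(x) = C1 + C2*erfi(3*sqrt(21)*x/7)


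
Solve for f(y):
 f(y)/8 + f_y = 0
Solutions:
 f(y) = C1*exp(-y/8)


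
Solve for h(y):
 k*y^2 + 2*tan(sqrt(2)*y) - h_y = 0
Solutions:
 h(y) = C1 + k*y^3/3 - sqrt(2)*log(cos(sqrt(2)*y))


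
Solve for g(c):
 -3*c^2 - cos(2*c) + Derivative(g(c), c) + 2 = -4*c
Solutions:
 g(c) = C1 + c^3 - 2*c^2 - 2*c + sin(2*c)/2


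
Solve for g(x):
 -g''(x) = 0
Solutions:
 g(x) = C1 + C2*x


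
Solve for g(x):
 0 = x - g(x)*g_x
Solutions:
 g(x) = -sqrt(C1 + x^2)
 g(x) = sqrt(C1 + x^2)


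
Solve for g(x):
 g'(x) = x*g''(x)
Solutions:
 g(x) = C1 + C2*x^2


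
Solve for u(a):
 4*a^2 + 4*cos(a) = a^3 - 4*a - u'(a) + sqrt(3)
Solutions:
 u(a) = C1 + a^4/4 - 4*a^3/3 - 2*a^2 + sqrt(3)*a - 4*sin(a)


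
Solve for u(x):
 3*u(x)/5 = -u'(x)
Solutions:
 u(x) = C1*exp(-3*x/5)


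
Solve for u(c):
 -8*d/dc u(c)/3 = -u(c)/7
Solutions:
 u(c) = C1*exp(3*c/56)


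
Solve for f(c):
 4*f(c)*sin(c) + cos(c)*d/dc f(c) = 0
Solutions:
 f(c) = C1*cos(c)^4


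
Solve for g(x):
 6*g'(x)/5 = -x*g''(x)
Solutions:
 g(x) = C1 + C2/x^(1/5)


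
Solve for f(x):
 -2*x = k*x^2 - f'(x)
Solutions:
 f(x) = C1 + k*x^3/3 + x^2


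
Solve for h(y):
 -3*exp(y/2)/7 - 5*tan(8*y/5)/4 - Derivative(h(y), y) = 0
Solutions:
 h(y) = C1 - 6*exp(y/2)/7 + 25*log(cos(8*y/5))/32


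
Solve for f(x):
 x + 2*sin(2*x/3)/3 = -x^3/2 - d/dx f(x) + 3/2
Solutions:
 f(x) = C1 - x^4/8 - x^2/2 + 3*x/2 + cos(2*x/3)


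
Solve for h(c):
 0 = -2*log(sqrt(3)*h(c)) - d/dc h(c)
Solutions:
 Integral(1/(2*log(_y) + log(3)), (_y, h(c))) = C1 - c


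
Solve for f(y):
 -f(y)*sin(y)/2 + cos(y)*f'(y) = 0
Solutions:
 f(y) = C1/sqrt(cos(y))


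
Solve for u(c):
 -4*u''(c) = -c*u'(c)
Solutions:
 u(c) = C1 + C2*erfi(sqrt(2)*c/4)


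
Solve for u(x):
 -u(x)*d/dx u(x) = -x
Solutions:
 u(x) = -sqrt(C1 + x^2)
 u(x) = sqrt(C1 + x^2)


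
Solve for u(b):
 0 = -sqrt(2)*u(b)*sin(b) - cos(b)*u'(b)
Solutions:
 u(b) = C1*cos(b)^(sqrt(2))


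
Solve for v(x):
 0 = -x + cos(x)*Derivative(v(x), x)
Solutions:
 v(x) = C1 + Integral(x/cos(x), x)


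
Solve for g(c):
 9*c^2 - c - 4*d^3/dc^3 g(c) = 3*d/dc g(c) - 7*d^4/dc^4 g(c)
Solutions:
 g(c) = C1 + C4*exp(c) + c^3 - c^2/6 - 8*c + (C2*sin(5*sqrt(3)*c/14) + C3*cos(5*sqrt(3)*c/14))*exp(-3*c/14)


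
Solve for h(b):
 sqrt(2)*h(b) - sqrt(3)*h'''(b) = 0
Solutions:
 h(b) = C3*exp(2^(1/6)*3^(5/6)*b/3) + (C1*sin(2^(1/6)*3^(1/3)*b/2) + C2*cos(2^(1/6)*3^(1/3)*b/2))*exp(-2^(1/6)*3^(5/6)*b/6)


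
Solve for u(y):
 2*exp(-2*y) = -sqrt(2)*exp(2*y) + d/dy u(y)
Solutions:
 u(y) = C1 + sqrt(2)*exp(2*y)/2 - exp(-2*y)


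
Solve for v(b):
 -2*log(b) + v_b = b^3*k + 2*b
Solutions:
 v(b) = C1 + b^4*k/4 + b^2 + 2*b*log(b) - 2*b


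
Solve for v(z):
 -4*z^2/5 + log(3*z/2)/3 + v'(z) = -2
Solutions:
 v(z) = C1 + 4*z^3/15 - z*log(z)/3 - 5*z/3 - z*log(3)/3 + z*log(2)/3


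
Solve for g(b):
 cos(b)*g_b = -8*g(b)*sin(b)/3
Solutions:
 g(b) = C1*cos(b)^(8/3)


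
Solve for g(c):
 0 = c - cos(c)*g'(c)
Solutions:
 g(c) = C1 + Integral(c/cos(c), c)


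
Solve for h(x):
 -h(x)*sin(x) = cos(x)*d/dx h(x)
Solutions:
 h(x) = C1*cos(x)


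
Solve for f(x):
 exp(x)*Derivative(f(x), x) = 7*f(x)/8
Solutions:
 f(x) = C1*exp(-7*exp(-x)/8)


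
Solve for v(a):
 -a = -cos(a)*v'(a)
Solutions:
 v(a) = C1 + Integral(a/cos(a), a)


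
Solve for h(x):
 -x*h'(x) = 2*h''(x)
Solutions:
 h(x) = C1 + C2*erf(x/2)


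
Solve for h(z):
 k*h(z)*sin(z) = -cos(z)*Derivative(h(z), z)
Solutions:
 h(z) = C1*exp(k*log(cos(z)))


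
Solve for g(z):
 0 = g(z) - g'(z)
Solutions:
 g(z) = C1*exp(z)


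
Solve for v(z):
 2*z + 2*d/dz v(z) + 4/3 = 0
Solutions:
 v(z) = C1 - z^2/2 - 2*z/3


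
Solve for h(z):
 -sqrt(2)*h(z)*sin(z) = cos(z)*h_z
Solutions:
 h(z) = C1*cos(z)^(sqrt(2))


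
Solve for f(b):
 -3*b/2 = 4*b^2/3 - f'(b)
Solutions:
 f(b) = C1 + 4*b^3/9 + 3*b^2/4


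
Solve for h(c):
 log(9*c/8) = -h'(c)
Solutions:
 h(c) = C1 - c*log(c) + c*log(8/9) + c


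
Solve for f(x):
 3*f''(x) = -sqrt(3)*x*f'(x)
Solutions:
 f(x) = C1 + C2*erf(sqrt(2)*3^(3/4)*x/6)


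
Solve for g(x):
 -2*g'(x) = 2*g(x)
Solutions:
 g(x) = C1*exp(-x)


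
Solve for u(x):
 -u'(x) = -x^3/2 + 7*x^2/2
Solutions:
 u(x) = C1 + x^4/8 - 7*x^3/6


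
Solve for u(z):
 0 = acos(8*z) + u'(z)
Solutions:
 u(z) = C1 - z*acos(8*z) + sqrt(1 - 64*z^2)/8


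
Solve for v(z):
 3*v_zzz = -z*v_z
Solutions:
 v(z) = C1 + Integral(C2*airyai(-3^(2/3)*z/3) + C3*airybi(-3^(2/3)*z/3), z)


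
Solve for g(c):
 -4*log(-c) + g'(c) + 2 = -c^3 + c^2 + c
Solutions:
 g(c) = C1 - c^4/4 + c^3/3 + c^2/2 + 4*c*log(-c) - 6*c


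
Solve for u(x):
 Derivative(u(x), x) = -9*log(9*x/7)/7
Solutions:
 u(x) = C1 - 9*x*log(x)/7 - 18*x*log(3)/7 + 9*x/7 + 9*x*log(7)/7


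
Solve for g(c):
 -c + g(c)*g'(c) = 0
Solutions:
 g(c) = -sqrt(C1 + c^2)
 g(c) = sqrt(C1 + c^2)


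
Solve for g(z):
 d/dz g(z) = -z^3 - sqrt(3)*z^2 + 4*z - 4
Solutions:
 g(z) = C1 - z^4/4 - sqrt(3)*z^3/3 + 2*z^2 - 4*z


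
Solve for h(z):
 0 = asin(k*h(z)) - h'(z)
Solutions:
 Integral(1/asin(_y*k), (_y, h(z))) = C1 + z


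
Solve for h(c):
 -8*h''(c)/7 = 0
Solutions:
 h(c) = C1 + C2*c


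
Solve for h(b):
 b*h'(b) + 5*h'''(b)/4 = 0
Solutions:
 h(b) = C1 + Integral(C2*airyai(-10^(2/3)*b/5) + C3*airybi(-10^(2/3)*b/5), b)


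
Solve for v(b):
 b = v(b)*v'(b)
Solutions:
 v(b) = -sqrt(C1 + b^2)
 v(b) = sqrt(C1 + b^2)


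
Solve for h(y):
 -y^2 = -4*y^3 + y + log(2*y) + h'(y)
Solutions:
 h(y) = C1 + y^4 - y^3/3 - y^2/2 - y*log(y) - y*log(2) + y


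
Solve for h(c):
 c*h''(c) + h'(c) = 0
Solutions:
 h(c) = C1 + C2*log(c)


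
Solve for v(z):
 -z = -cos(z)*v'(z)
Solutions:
 v(z) = C1 + Integral(z/cos(z), z)


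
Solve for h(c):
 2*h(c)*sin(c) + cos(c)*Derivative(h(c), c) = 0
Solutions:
 h(c) = C1*cos(c)^2


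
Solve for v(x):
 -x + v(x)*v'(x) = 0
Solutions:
 v(x) = -sqrt(C1 + x^2)
 v(x) = sqrt(C1 + x^2)


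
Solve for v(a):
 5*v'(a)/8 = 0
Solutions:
 v(a) = C1


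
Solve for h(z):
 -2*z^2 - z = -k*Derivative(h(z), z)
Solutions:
 h(z) = C1 + 2*z^3/(3*k) + z^2/(2*k)


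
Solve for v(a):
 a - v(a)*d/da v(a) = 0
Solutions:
 v(a) = -sqrt(C1 + a^2)
 v(a) = sqrt(C1 + a^2)


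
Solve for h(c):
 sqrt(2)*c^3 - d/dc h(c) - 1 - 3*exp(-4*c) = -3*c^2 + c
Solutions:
 h(c) = C1 + sqrt(2)*c^4/4 + c^3 - c^2/2 - c + 3*exp(-4*c)/4


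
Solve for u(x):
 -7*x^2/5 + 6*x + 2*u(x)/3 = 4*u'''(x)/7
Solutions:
 u(x) = C3*exp(6^(2/3)*7^(1/3)*x/6) + 21*x^2/10 - 9*x + (C1*sin(2^(2/3)*3^(1/6)*7^(1/3)*x/4) + C2*cos(2^(2/3)*3^(1/6)*7^(1/3)*x/4))*exp(-6^(2/3)*7^(1/3)*x/12)


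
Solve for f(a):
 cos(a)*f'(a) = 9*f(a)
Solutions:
 f(a) = C1*sqrt(sin(a) + 1)*(sin(a)^4 + 4*sin(a)^3 + 6*sin(a)^2 + 4*sin(a) + 1)/(sqrt(sin(a) - 1)*(sin(a)^4 - 4*sin(a)^3 + 6*sin(a)^2 - 4*sin(a) + 1))


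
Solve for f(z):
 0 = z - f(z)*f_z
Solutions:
 f(z) = -sqrt(C1 + z^2)
 f(z) = sqrt(C1 + z^2)


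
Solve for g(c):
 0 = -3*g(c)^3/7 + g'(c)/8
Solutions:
 g(c) = -sqrt(14)*sqrt(-1/(C1 + 24*c))/2
 g(c) = sqrt(14)*sqrt(-1/(C1 + 24*c))/2


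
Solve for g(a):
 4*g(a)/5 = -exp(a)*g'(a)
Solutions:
 g(a) = C1*exp(4*exp(-a)/5)


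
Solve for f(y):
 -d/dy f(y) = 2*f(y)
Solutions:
 f(y) = C1*exp(-2*y)


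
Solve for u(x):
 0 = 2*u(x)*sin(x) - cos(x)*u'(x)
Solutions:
 u(x) = C1/cos(x)^2


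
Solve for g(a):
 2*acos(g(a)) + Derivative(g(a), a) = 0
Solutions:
 Integral(1/acos(_y), (_y, g(a))) = C1 - 2*a


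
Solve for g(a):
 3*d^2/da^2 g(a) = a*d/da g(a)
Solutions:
 g(a) = C1 + C2*erfi(sqrt(6)*a/6)


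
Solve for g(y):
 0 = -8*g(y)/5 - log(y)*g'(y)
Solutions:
 g(y) = C1*exp(-8*li(y)/5)


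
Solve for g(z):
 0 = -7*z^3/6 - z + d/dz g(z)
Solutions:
 g(z) = C1 + 7*z^4/24 + z^2/2


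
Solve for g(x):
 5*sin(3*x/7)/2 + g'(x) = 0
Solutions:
 g(x) = C1 + 35*cos(3*x/7)/6


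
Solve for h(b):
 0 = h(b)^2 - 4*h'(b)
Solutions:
 h(b) = -4/(C1 + b)


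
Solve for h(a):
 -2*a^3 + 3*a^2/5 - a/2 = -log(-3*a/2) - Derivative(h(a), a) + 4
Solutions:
 h(a) = C1 + a^4/2 - a^3/5 + a^2/4 - a*log(-a) + a*(-log(3) + log(2) + 5)


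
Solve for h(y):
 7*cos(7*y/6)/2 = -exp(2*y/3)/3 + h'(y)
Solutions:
 h(y) = C1 + exp(2*y/3)/2 + 3*sin(7*y/6)


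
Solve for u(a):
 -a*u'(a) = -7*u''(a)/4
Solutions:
 u(a) = C1 + C2*erfi(sqrt(14)*a/7)


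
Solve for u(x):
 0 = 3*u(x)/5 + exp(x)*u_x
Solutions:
 u(x) = C1*exp(3*exp(-x)/5)


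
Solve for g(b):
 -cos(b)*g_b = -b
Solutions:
 g(b) = C1 + Integral(b/cos(b), b)


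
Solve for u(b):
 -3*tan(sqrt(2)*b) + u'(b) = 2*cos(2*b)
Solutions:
 u(b) = C1 - 3*sqrt(2)*log(cos(sqrt(2)*b))/2 + sin(2*b)


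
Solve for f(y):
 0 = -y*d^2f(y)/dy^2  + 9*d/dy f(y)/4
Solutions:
 f(y) = C1 + C2*y^(13/4)


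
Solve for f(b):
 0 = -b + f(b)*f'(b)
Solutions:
 f(b) = -sqrt(C1 + b^2)
 f(b) = sqrt(C1 + b^2)


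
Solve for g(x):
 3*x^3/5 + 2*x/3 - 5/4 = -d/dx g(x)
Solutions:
 g(x) = C1 - 3*x^4/20 - x^2/3 + 5*x/4


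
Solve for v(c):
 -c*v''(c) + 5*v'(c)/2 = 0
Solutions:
 v(c) = C1 + C2*c^(7/2)


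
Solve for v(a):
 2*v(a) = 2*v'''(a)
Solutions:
 v(a) = C3*exp(a) + (C1*sin(sqrt(3)*a/2) + C2*cos(sqrt(3)*a/2))*exp(-a/2)


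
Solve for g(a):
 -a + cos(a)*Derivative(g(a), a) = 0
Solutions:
 g(a) = C1 + Integral(a/cos(a), a)


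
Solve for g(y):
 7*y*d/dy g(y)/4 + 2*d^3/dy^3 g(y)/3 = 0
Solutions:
 g(y) = C1 + Integral(C2*airyai(-21^(1/3)*y/2) + C3*airybi(-21^(1/3)*y/2), y)


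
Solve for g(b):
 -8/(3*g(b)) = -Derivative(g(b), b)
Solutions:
 g(b) = -sqrt(C1 + 48*b)/3
 g(b) = sqrt(C1 + 48*b)/3


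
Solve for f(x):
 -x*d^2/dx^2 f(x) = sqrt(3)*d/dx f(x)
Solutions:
 f(x) = C1 + C2*x^(1 - sqrt(3))


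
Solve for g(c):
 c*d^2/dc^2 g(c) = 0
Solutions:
 g(c) = C1 + C2*c


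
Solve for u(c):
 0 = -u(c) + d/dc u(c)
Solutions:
 u(c) = C1*exp(c)


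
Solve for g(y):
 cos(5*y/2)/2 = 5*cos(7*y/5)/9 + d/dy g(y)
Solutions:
 g(y) = C1 - 25*sin(7*y/5)/63 + sin(5*y/2)/5


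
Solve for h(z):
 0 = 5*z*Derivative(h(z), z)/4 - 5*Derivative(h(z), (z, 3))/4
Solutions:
 h(z) = C1 + Integral(C2*airyai(z) + C3*airybi(z), z)


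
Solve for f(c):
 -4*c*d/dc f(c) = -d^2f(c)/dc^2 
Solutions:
 f(c) = C1 + C2*erfi(sqrt(2)*c)


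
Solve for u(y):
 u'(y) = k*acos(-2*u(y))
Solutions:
 Integral(1/acos(-2*_y), (_y, u(y))) = C1 + k*y


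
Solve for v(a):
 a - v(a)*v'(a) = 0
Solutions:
 v(a) = -sqrt(C1 + a^2)
 v(a) = sqrt(C1 + a^2)


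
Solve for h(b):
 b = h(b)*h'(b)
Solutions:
 h(b) = -sqrt(C1 + b^2)
 h(b) = sqrt(C1 + b^2)


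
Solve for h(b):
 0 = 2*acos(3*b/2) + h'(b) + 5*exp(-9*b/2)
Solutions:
 h(b) = C1 - 2*b*acos(3*b/2) + 2*sqrt(4 - 9*b^2)/3 + 10*exp(-9*b/2)/9


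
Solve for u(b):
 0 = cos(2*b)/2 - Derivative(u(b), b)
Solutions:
 u(b) = C1 + sin(2*b)/4


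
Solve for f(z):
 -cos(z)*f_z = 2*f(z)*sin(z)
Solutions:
 f(z) = C1*cos(z)^2


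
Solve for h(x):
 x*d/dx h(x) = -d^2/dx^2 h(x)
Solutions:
 h(x) = C1 + C2*erf(sqrt(2)*x/2)


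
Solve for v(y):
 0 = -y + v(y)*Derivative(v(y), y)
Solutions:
 v(y) = -sqrt(C1 + y^2)
 v(y) = sqrt(C1 + y^2)


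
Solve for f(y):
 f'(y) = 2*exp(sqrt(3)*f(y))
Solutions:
 f(y) = sqrt(3)*(2*log(-1/(C1 + 2*y)) - log(3))/6


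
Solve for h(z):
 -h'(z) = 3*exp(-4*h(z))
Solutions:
 h(z) = log(-I*(C1 - 12*z)^(1/4))
 h(z) = log(I*(C1 - 12*z)^(1/4))
 h(z) = log(-(C1 - 12*z)^(1/4))
 h(z) = log(C1 - 12*z)/4


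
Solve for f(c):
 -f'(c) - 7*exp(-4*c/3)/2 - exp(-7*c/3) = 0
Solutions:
 f(c) = C1 + 21*exp(-4*c/3)/8 + 3*exp(-7*c/3)/7


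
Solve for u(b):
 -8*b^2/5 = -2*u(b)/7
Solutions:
 u(b) = 28*b^2/5


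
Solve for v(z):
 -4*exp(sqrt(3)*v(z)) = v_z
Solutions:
 v(z) = sqrt(3)*(2*log(1/(C1 + 4*z)) - log(3))/6


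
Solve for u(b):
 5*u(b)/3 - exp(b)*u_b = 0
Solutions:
 u(b) = C1*exp(-5*exp(-b)/3)


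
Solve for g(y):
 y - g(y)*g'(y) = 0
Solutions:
 g(y) = -sqrt(C1 + y^2)
 g(y) = sqrt(C1 + y^2)


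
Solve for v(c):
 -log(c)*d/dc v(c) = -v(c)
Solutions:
 v(c) = C1*exp(li(c))


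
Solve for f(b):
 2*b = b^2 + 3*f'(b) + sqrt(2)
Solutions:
 f(b) = C1 - b^3/9 + b^2/3 - sqrt(2)*b/3


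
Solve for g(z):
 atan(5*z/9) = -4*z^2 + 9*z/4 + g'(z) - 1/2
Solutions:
 g(z) = C1 + 4*z^3/3 - 9*z^2/8 + z*atan(5*z/9) + z/2 - 9*log(25*z^2 + 81)/10


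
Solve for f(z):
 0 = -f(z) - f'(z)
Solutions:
 f(z) = C1*exp(-z)


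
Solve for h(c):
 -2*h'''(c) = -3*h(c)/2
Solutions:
 h(c) = C3*exp(6^(1/3)*c/2) + (C1*sin(2^(1/3)*3^(5/6)*c/4) + C2*cos(2^(1/3)*3^(5/6)*c/4))*exp(-6^(1/3)*c/4)


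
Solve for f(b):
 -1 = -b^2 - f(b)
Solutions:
 f(b) = 1 - b^2


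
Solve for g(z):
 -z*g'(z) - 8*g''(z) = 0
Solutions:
 g(z) = C1 + C2*erf(z/4)


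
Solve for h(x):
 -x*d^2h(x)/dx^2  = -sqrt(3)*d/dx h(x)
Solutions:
 h(x) = C1 + C2*x^(1 + sqrt(3))


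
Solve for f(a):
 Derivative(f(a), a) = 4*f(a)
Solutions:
 f(a) = C1*exp(4*a)


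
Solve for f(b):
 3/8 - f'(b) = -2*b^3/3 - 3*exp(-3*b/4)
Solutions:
 f(b) = C1 + b^4/6 + 3*b/8 - 4*exp(-3*b/4)


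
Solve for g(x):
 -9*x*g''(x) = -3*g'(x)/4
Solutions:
 g(x) = C1 + C2*x^(13/12)


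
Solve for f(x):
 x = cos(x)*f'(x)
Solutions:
 f(x) = C1 + Integral(x/cos(x), x)


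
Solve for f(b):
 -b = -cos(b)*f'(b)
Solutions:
 f(b) = C1 + Integral(b/cos(b), b)


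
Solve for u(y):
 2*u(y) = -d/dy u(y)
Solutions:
 u(y) = C1*exp(-2*y)


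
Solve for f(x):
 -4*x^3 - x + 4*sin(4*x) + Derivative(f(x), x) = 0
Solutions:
 f(x) = C1 + x^4 + x^2/2 + cos(4*x)


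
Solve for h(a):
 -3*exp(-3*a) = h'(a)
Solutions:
 h(a) = C1 + exp(-3*a)


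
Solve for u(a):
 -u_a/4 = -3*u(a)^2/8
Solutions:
 u(a) = -2/(C1 + 3*a)


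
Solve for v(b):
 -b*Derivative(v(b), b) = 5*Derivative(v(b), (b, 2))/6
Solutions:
 v(b) = C1 + C2*erf(sqrt(15)*b/5)


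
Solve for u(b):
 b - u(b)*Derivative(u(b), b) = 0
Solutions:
 u(b) = -sqrt(C1 + b^2)
 u(b) = sqrt(C1 + b^2)


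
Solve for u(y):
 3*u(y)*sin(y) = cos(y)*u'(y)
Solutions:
 u(y) = C1/cos(y)^3


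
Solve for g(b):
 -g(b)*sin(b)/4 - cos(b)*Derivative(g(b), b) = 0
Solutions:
 g(b) = C1*cos(b)^(1/4)


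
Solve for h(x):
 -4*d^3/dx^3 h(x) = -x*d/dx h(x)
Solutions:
 h(x) = C1 + Integral(C2*airyai(2^(1/3)*x/2) + C3*airybi(2^(1/3)*x/2), x)


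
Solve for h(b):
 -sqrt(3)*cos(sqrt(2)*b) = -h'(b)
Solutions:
 h(b) = C1 + sqrt(6)*sin(sqrt(2)*b)/2


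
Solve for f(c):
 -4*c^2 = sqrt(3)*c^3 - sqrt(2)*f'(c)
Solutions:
 f(c) = C1 + sqrt(6)*c^4/8 + 2*sqrt(2)*c^3/3


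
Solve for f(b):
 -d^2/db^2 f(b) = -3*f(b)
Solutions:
 f(b) = C1*exp(-sqrt(3)*b) + C2*exp(sqrt(3)*b)


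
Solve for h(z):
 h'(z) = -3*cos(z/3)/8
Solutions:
 h(z) = C1 - 9*sin(z/3)/8


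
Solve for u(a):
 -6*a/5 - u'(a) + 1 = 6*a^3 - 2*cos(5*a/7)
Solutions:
 u(a) = C1 - 3*a^4/2 - 3*a^2/5 + a + 14*sin(5*a/7)/5


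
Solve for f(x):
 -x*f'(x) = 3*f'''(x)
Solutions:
 f(x) = C1 + Integral(C2*airyai(-3^(2/3)*x/3) + C3*airybi(-3^(2/3)*x/3), x)


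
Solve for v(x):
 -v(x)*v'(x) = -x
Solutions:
 v(x) = -sqrt(C1 + x^2)
 v(x) = sqrt(C1 + x^2)


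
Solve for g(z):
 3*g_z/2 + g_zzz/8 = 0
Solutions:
 g(z) = C1 + C2*sin(2*sqrt(3)*z) + C3*cos(2*sqrt(3)*z)


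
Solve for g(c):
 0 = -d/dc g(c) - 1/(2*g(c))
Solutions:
 g(c) = -sqrt(C1 - c)
 g(c) = sqrt(C1 - c)


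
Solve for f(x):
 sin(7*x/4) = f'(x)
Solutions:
 f(x) = C1 - 4*cos(7*x/4)/7


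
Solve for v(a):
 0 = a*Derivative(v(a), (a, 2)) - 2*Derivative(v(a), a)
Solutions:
 v(a) = C1 + C2*a^3


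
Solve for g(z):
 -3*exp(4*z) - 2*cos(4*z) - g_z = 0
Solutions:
 g(z) = C1 - 3*exp(4*z)/4 - sin(4*z)/2


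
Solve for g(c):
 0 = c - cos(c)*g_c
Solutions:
 g(c) = C1 + Integral(c/cos(c), c)


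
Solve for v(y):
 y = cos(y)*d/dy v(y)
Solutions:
 v(y) = C1 + Integral(y/cos(y), y)


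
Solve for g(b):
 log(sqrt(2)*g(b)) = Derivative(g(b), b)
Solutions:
 -2*Integral(1/(2*log(_y) + log(2)), (_y, g(b))) = C1 - b


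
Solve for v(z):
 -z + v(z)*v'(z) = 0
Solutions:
 v(z) = -sqrt(C1 + z^2)
 v(z) = sqrt(C1 + z^2)


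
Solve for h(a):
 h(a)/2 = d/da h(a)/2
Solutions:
 h(a) = C1*exp(a)


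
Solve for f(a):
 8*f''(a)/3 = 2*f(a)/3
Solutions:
 f(a) = C1*exp(-a/2) + C2*exp(a/2)


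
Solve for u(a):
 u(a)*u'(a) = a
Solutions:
 u(a) = -sqrt(C1 + a^2)
 u(a) = sqrt(C1 + a^2)


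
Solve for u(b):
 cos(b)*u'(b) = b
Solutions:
 u(b) = C1 + Integral(b/cos(b), b)


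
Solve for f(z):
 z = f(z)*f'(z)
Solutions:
 f(z) = -sqrt(C1 + z^2)
 f(z) = sqrt(C1 + z^2)


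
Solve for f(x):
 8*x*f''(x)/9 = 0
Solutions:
 f(x) = C1 + C2*x


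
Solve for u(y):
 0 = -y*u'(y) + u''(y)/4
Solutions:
 u(y) = C1 + C2*erfi(sqrt(2)*y)


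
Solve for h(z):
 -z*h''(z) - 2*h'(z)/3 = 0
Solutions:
 h(z) = C1 + C2*z^(1/3)


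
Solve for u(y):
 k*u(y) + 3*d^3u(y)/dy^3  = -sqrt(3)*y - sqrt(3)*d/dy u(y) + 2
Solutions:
 u(y) = C1*exp(2^(1/3)*y*(-2^(1/3)*(9*k + sqrt(3)*sqrt(27*k^2 + 4*sqrt(3)))^(1/3) + 2*sqrt(3)/(9*k + sqrt(3)*sqrt(27*k^2 + 4*sqrt(3)))^(1/3))/6) + C2*exp(2^(1/3)*y*(2^(1/3)*(9*k + sqrt(3)*sqrt(27*k^2 + 4*sqrt(3)))^(1/3) - 2^(1/3)*sqrt(3)*I*(9*k + sqrt(3)*sqrt(27*k^2 + 4*sqrt(3)))^(1/3) + 8*sqrt(3)/((-1 + sqrt(3)*I)*(9*k + sqrt(3)*sqrt(27*k^2 + 4*sqrt(3)))^(1/3)))/12) + C3*exp(2^(1/3)*y*(2^(1/3)*(9*k + sqrt(3)*sqrt(27*k^2 + 4*sqrt(3)))^(1/3) + 2^(1/3)*sqrt(3)*I*(9*k + sqrt(3)*sqrt(27*k^2 + 4*sqrt(3)))^(1/3) - 8*sqrt(3)/((1 + sqrt(3)*I)*(9*k + sqrt(3)*sqrt(27*k^2 + 4*sqrt(3)))^(1/3)))/12) - sqrt(3)*y/k + 2/k + 3/k^2


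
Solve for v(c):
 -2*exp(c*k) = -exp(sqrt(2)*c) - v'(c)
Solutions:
 v(c) = C1 - sqrt(2)*exp(sqrt(2)*c)/2 + 2*exp(c*k)/k


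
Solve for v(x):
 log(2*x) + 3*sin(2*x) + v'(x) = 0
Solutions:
 v(x) = C1 - x*log(x) - x*log(2) + x + 3*cos(2*x)/2


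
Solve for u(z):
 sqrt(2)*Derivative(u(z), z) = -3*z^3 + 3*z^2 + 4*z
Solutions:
 u(z) = C1 - 3*sqrt(2)*z^4/8 + sqrt(2)*z^3/2 + sqrt(2)*z^2


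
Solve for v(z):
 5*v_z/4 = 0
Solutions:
 v(z) = C1


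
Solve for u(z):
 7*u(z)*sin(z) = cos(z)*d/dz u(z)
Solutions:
 u(z) = C1/cos(z)^7


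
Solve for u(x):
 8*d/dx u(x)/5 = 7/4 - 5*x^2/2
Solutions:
 u(x) = C1 - 25*x^3/48 + 35*x/32


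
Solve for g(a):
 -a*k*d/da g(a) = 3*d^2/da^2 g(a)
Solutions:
 g(a) = Piecewise((-sqrt(6)*sqrt(pi)*C1*erf(sqrt(6)*a*sqrt(k)/6)/(2*sqrt(k)) - C2, (k > 0) | (k < 0)), (-C1*a - C2, True))


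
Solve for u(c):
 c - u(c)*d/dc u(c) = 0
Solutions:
 u(c) = -sqrt(C1 + c^2)
 u(c) = sqrt(C1 + c^2)


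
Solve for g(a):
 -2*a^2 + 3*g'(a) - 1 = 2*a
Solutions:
 g(a) = C1 + 2*a^3/9 + a^2/3 + a/3


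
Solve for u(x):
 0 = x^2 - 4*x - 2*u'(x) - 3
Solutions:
 u(x) = C1 + x^3/6 - x^2 - 3*x/2


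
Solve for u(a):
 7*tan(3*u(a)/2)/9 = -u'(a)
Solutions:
 u(a) = -2*asin(C1*exp(-7*a/6))/3 + 2*pi/3
 u(a) = 2*asin(C1*exp(-7*a/6))/3


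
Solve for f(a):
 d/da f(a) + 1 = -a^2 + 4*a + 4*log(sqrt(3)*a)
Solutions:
 f(a) = C1 - a^3/3 + 2*a^2 + 4*a*log(a) - 5*a + a*log(9)


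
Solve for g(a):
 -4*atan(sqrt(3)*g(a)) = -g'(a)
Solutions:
 Integral(1/atan(sqrt(3)*_y), (_y, g(a))) = C1 + 4*a


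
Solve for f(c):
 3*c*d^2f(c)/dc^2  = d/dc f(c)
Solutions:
 f(c) = C1 + C2*c^(4/3)


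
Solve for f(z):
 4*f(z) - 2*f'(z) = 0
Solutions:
 f(z) = C1*exp(2*z)


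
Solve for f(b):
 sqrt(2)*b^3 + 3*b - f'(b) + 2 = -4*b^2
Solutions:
 f(b) = C1 + sqrt(2)*b^4/4 + 4*b^3/3 + 3*b^2/2 + 2*b


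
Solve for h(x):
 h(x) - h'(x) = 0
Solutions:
 h(x) = C1*exp(x)


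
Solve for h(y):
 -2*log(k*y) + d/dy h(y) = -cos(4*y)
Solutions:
 h(y) = C1 + 2*y*log(k*y) - 2*y - sin(4*y)/4


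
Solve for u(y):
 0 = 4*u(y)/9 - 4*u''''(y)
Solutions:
 u(y) = C1*exp(-sqrt(3)*y/3) + C2*exp(sqrt(3)*y/3) + C3*sin(sqrt(3)*y/3) + C4*cos(sqrt(3)*y/3)


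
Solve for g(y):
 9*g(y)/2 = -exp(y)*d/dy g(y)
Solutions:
 g(y) = C1*exp(9*exp(-y)/2)


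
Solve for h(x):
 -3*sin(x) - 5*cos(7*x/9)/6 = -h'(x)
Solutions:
 h(x) = C1 + 15*sin(7*x/9)/14 - 3*cos(x)


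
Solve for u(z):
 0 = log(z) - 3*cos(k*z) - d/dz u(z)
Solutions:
 u(z) = C1 + z*log(z) - z - 3*Piecewise((sin(k*z)/k, Ne(k, 0)), (z, True))


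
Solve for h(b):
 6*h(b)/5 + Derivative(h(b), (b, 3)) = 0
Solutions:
 h(b) = C3*exp(-5^(2/3)*6^(1/3)*b/5) + (C1*sin(2^(1/3)*3^(5/6)*5^(2/3)*b/10) + C2*cos(2^(1/3)*3^(5/6)*5^(2/3)*b/10))*exp(5^(2/3)*6^(1/3)*b/10)


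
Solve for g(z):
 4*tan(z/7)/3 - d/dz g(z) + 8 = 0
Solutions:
 g(z) = C1 + 8*z - 28*log(cos(z/7))/3


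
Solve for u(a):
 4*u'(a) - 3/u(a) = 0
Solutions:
 u(a) = -sqrt(C1 + 6*a)/2
 u(a) = sqrt(C1 + 6*a)/2


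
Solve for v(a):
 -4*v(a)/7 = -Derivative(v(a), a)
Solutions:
 v(a) = C1*exp(4*a/7)


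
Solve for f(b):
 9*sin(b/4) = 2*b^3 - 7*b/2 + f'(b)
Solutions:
 f(b) = C1 - b^4/2 + 7*b^2/4 - 36*cos(b/4)


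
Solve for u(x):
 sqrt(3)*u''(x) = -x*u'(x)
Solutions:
 u(x) = C1 + C2*erf(sqrt(2)*3^(3/4)*x/6)


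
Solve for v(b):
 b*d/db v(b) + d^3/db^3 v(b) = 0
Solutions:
 v(b) = C1 + Integral(C2*airyai(-b) + C3*airybi(-b), b)


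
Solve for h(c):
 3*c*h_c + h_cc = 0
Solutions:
 h(c) = C1 + C2*erf(sqrt(6)*c/2)


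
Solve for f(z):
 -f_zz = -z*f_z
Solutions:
 f(z) = C1 + C2*erfi(sqrt(2)*z/2)


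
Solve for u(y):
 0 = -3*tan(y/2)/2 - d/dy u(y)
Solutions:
 u(y) = C1 + 3*log(cos(y/2))


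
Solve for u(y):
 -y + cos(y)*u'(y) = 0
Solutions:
 u(y) = C1 + Integral(y/cos(y), y)


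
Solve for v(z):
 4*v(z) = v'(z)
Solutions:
 v(z) = C1*exp(4*z)


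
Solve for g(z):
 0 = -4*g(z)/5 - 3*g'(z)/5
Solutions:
 g(z) = C1*exp(-4*z/3)


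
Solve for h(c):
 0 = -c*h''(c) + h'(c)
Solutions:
 h(c) = C1 + C2*c^2


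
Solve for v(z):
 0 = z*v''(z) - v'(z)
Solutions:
 v(z) = C1 + C2*z^2


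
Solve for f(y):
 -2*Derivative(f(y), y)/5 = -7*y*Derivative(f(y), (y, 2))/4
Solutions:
 f(y) = C1 + C2*y^(43/35)


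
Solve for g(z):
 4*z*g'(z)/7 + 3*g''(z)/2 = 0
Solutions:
 g(z) = C1 + C2*erf(2*sqrt(21)*z/21)


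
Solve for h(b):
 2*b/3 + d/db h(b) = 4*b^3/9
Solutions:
 h(b) = C1 + b^4/9 - b^2/3


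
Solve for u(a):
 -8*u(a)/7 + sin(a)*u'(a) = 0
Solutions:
 u(a) = C1*(cos(a) - 1)^(4/7)/(cos(a) + 1)^(4/7)


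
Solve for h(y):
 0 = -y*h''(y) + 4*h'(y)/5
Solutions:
 h(y) = C1 + C2*y^(9/5)


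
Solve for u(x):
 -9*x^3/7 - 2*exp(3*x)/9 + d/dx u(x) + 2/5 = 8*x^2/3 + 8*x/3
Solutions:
 u(x) = C1 + 9*x^4/28 + 8*x^3/9 + 4*x^2/3 - 2*x/5 + 2*exp(3*x)/27


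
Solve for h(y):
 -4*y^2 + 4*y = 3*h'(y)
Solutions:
 h(y) = C1 - 4*y^3/9 + 2*y^2/3


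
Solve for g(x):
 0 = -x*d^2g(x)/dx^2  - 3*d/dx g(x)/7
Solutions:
 g(x) = C1 + C2*x^(4/7)


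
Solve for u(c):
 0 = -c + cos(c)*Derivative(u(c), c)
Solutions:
 u(c) = C1 + Integral(c/cos(c), c)


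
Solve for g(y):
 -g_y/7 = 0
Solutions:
 g(y) = C1


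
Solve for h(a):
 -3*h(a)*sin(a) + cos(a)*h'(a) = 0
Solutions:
 h(a) = C1/cos(a)^3


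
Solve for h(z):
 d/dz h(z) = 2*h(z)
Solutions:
 h(z) = C1*exp(2*z)


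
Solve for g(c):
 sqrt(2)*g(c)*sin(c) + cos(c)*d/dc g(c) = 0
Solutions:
 g(c) = C1*cos(c)^(sqrt(2))


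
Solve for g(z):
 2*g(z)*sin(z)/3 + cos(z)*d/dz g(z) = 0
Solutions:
 g(z) = C1*cos(z)^(2/3)


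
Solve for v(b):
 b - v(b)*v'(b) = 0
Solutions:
 v(b) = -sqrt(C1 + b^2)
 v(b) = sqrt(C1 + b^2)


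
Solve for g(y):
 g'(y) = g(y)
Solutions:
 g(y) = C1*exp(y)


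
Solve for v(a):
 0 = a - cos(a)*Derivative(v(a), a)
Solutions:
 v(a) = C1 + Integral(a/cos(a), a)


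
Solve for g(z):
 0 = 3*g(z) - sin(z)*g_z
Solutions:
 g(z) = C1*(cos(z) - 1)^(3/2)/(cos(z) + 1)^(3/2)


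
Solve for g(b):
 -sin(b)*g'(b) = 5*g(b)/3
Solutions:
 g(b) = C1*(cos(b) + 1)^(5/6)/(cos(b) - 1)^(5/6)


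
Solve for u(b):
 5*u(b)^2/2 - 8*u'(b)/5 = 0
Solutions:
 u(b) = -16/(C1 + 25*b)


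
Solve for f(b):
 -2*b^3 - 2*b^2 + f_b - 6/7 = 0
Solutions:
 f(b) = C1 + b^4/2 + 2*b^3/3 + 6*b/7


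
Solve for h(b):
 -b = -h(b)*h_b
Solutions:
 h(b) = -sqrt(C1 + b^2)
 h(b) = sqrt(C1 + b^2)


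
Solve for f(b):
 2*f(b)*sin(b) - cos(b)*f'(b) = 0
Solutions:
 f(b) = C1/cos(b)^2


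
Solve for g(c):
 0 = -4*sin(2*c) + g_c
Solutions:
 g(c) = C1 - 2*cos(2*c)


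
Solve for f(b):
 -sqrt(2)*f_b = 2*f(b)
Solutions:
 f(b) = C1*exp(-sqrt(2)*b)


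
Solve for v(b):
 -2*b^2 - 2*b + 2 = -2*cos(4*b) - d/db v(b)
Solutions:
 v(b) = C1 + 2*b^3/3 + b^2 - 2*b - sin(4*b)/2


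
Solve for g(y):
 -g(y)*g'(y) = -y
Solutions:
 g(y) = -sqrt(C1 + y^2)
 g(y) = sqrt(C1 + y^2)


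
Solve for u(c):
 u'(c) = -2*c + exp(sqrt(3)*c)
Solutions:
 u(c) = C1 - c^2 + sqrt(3)*exp(sqrt(3)*c)/3


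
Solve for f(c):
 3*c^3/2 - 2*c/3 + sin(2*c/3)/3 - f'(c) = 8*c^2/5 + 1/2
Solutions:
 f(c) = C1 + 3*c^4/8 - 8*c^3/15 - c^2/3 - c/2 - cos(2*c/3)/2


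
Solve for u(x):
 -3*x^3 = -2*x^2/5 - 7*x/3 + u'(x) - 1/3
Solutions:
 u(x) = C1 - 3*x^4/4 + 2*x^3/15 + 7*x^2/6 + x/3


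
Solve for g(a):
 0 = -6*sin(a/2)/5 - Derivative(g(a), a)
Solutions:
 g(a) = C1 + 12*cos(a/2)/5


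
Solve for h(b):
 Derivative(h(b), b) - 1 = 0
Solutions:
 h(b) = C1 + b


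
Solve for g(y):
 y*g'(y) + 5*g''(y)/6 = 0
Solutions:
 g(y) = C1 + C2*erf(sqrt(15)*y/5)


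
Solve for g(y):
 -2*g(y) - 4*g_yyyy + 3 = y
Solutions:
 g(y) = -y/2 + (C1*sin(2^(1/4)*y/2) + C2*cos(2^(1/4)*y/2))*exp(-2^(1/4)*y/2) + (C3*sin(2^(1/4)*y/2) + C4*cos(2^(1/4)*y/2))*exp(2^(1/4)*y/2) + 3/2


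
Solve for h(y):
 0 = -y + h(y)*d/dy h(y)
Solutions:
 h(y) = -sqrt(C1 + y^2)
 h(y) = sqrt(C1 + y^2)
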